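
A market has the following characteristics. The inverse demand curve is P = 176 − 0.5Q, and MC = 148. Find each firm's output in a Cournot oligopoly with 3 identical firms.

q_i = 14

In a 3-firm Cournot equilibrium, symmetry and the first-order condition give q = (176 − 148)/(2) = 14. So Q = 42 and P = 155.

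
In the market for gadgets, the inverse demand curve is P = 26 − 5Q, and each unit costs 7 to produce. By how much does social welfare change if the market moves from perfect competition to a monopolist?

Social welfare falls by 9.025

Competitive firms price at marginal cost: P = 7, giving Q = 3.8.
CS = ½·(26 − 7)·3.8 = 36.1; PS = (7 − 7)·3.8 = 0; TS = 36.1.
A monopolist chooses Q where MR = MC. MR = 26 − 10Q; setting this equal to 7 gives Q = 1.9 and P = 16.5.
CS = ½·(26 − 16.5)·1.9 = 9.025; PS = (16.5 − 7)·1.9 = 18.05; TS = 27.075.
Change in social welfare: 27.075 − 36.1 = −9.025.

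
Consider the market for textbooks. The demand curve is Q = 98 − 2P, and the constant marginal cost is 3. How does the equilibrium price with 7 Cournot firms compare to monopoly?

Cournot: P = 8.75; Monopoly: P = 26

Inverting demand: P = 49 − 0.5Q.
In a 7-firm Cournot equilibrium, symmetry and the first-order condition give q = (49 − 3)/(4) = 11.5. So Q = 80.5 and P = 8.75.
The monopolist equates marginal revenue to marginal cost: 49 − Q = 3, so Q = 46. From demand, P = 26.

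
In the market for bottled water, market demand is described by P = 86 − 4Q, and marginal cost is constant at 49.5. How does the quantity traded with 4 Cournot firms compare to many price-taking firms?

Cournot: Q = 7.3; Competition: Q = 9.125

In a 4-firm Cournot equilibrium, symmetry and the first-order condition give q = (86 − 49.5)/(20) = 1.825. So Q = 7.3 and P = 56.8.
Under competition P = MC = 49.5, so Q = (86 − 49.5)/4 = 9.125.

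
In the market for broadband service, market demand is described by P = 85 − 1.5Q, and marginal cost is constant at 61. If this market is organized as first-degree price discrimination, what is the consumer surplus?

CS = 0

With perfect price discrimination, output is the efficient level Q = 16 (where demand meets MC), but every buyer pays their willingness to pay: CS = 0 and PS = total surplus.
CS = 0.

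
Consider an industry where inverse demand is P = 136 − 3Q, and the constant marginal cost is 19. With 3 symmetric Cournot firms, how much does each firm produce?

q_i = 9.75

In a 3-firm Cournot equilibrium, symmetry and the first-order condition give q = (136 − 19)/(12) = 9.75. So Q = 29.25 and P = 48.25.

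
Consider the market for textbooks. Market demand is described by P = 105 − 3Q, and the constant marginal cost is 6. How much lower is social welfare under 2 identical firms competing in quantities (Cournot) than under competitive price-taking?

Social welfare falls by 181.5

Perfect competition: P = MC = 6, so 105 − 3Q = 6 and Q = 33.
CS = ½·(105 − 6)·33 = 1633.5; PS = (6 − 6)·33 = 0; TS = 1633.5.
With 2 symmetric Cournot firms, each firm's FOC gives 105 − 9q = 6, so q = 11, Q = 2·11 = 22, and P = 39.
CS = ½·(105 − 39)·22 = 726; PS = (39 − 6)·22 = 726; TS = 1452.
Change in social welfare: 1452 − 1633.5 = −181.5.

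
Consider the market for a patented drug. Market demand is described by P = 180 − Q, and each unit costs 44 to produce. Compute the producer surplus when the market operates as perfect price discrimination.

Under first-degree price discrimination the firm charges each unit its demand price and produces up to where P = MC, i.e. Q = 136. Consumer surplus is zero; producer surplus equals total surplus.
PS = ½·(180 − 44)·136 = 9248.

PS = 9248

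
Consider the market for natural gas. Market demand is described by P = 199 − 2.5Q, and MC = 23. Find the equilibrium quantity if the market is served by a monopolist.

Q = 35.2

Monopoly sets MR = MC: 199 − 5Q = 23 ⇒ Q = 35.2, P = 199 − 2.5·35.2 = 111.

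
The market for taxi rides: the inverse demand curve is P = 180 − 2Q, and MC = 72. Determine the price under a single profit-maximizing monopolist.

Monopoly sets MR = MC: 180 − 4Q = 72 ⇒ Q = 27, P = 180 − 2·27 = 126.

P = 126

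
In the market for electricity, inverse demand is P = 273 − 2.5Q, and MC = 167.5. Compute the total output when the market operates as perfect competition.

Q = 42.2

Under competition P = MC = 167.5, so Q = (273 − 167.5)/2.5 = 42.2.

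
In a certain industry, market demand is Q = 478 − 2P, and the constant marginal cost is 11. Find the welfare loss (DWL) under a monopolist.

Inverting demand: P = 239 − 0.5Q.
Perfect competition: P = MC = 11, so 239 − 0.5Q = 11 and Q = 456.
Monopoly sets MR = MC: 239 − Q = 11 ⇒ Q = 228, P = 239 − 0.5·228 = 125.
DWL is the triangle between Q = 228 and Q = 456: ½·(456 − 228)·(125 − 11) = 12996.

DWL = 12996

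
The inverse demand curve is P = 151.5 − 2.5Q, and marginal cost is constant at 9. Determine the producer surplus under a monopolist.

Monopoly sets MR = MC: 151.5 − 5Q = 9 ⇒ Q = 28.5, P = 151.5 − 2.5·28.5 = 80.25.
PS = (80.25 − 9)·28.5 = 2030.625.

PS = 2030.625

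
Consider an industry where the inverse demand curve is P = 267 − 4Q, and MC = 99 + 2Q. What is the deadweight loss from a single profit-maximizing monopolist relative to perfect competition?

Under competition P = MC: 267 − 4Q = 99 + 2Q ⇒ Q = 28, P = 155.
A monopolist chooses Q where MR = MC. MR = 267 − 8Q; setting this equal to 99 + 2Q gives Q = 16.8 and P = 199.8.
CS = ½·(267 − 155)·28 = 1568; PS = (155·28 − 99·28 − ½·2·28²) = 784; TS = 2352.
CS = ½·(267 − 199.8)·16.8 = 564.48; PS = (199.8·16.8 − 99·16.8 − ½·2·16.8²) = 1411.2; TS = 1975.68.
DWL = 2352 − 1975.68 = 376.32.

DWL = 376.32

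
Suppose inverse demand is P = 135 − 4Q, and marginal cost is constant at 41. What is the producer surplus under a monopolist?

Monopoly sets MR = MC: 135 − 8Q = 41 ⇒ Q = 11.75, P = 135 − 4·11.75 = 88.
PS = (88 − 41)·11.75 = 552.25.

PS = 552.25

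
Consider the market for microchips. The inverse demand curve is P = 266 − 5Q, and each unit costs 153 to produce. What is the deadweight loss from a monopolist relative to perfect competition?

DWL = 319.225

Perfect competition: P = MC = 153, so 266 − 5Q = 153 and Q = 22.6.
A monopolist chooses Q where MR = MC. MR = 266 − 10Q; setting this equal to 153 gives Q = 11.3 and P = 209.5.
DWL is the triangle between Q = 11.3 and Q = 22.6: ½·(22.6 − 11.3)·(209.5 − 153) = 319.225.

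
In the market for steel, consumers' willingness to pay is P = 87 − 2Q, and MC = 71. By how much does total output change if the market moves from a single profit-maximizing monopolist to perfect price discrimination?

The monopolist equates marginal revenue to marginal cost: 87 − 4Q = 71, so Q = 4. From demand, P = 79.
A perfectly discriminating monopolist sells every unit with P(Q) ≥ MC(Q), so output equals the competitive quantity Q = 8. Each buyer pays their reservation price, so CS = 0 and the firm captures all surplus.
Change in total output: 8 − 4 = 4.

Total output rises by 4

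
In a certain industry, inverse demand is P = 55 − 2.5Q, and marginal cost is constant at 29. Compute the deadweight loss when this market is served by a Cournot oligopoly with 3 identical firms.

Competitive firms price at marginal cost: P = 29, giving Q = 10.4.
With 3 symmetric Cournot firms, each firm's FOC gives 55 − 10q = 29, so q = 2.6, Q = 3·2.6 = 7.8, and P = 35.5.
DWL is the triangle between Q = 7.8 and Q = 10.4: ½·(10.4 − 7.8)·(35.5 − 29) = 8.45.

DWL = 8.45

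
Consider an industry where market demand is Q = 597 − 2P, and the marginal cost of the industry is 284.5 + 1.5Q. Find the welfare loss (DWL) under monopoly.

DWL = 1.96

Inverting demand: P = 298.5 − 0.5Q.
Competitive equilibrium sets price equal to marginal cost: 298.5 − 0.5Q = 284.5 + 1.5Q, so Q = 7 and P = 295.
A monopolist chooses Q where MR = MC. MR = 298.5 − Q; setting this equal to 284.5 + 1.5Q gives Q = 5.6 and P = 295.7.
CS = ½·(298.5 − 295)·7 = 12.25; PS = (295·7 − 284.5·7 − ½·1.5·7²) = 36.75; TS = 49.
CS = ½·(298.5 − 295.7)·5.6 = 7.84; PS = (295.7·5.6 − 284.5·5.6 − ½·1.5·5.6²) = 39.2; TS = 47.04.
DWL = 49 − 47.04 = 1.96.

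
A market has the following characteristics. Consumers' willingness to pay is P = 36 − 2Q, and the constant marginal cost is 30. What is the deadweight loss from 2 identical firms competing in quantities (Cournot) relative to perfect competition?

DWL = 1

Competitive firms price at marginal cost: P = 30, giving Q = 3.
With 2 symmetric Cournot firms, each firm's FOC gives 36 − 6q = 30, so q = 1, Q = 2·1 = 2, and P = 32.
DWL is the triangle between Q = 2 and Q = 3: ½·(3 − 2)·(32 − 30) = 1.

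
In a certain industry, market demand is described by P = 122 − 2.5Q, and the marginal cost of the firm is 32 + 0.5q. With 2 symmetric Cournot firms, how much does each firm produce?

q_i = 11.25

In a 2-firm Cournot equilibrium, symmetry and the first-order condition give q = (122 − 32)/(8) = 11.25. So Q = 22.5 and P = 65.75.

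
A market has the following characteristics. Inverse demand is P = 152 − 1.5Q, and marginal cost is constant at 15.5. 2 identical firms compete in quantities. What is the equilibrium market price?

With 2 symmetric Cournot firms, each firm's FOC gives 152 − 4.5q = 15.5, so q = 91/3, Q = 2·91/3 = 182/3, and P = 61.

P = 61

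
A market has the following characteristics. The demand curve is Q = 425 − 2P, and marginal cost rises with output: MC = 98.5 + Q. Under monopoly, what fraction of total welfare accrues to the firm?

Inverting demand: P = 212.5 − 0.5Q.
Monopoly sets MR = MC: 212.5 − Q = 98.5 + Q ⇒ Q = 57, P = 212.5 − 0.5·57 = 184.
CS = ½·(212.5 − 184)·57 = 812.25.
PS = P·Q − VC(Q) = 184·57 − (98.5·57 + ½·1·57²) = 3249.
Share captured = PS/TS = 3249/4061.25 = 0.8.

PS/TS = 0.8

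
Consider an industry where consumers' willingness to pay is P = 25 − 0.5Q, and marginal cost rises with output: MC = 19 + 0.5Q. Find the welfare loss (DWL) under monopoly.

DWL = 2

Under competition P = MC: 25 − 0.5Q = 19 + 0.5Q ⇒ Q = 6, P = 22.
The monopolist equates marginal revenue to marginal cost: 25 − Q = 19 + 0.5Q, so Q = 4. From demand, P = 23.
CS = ½·(25 − 22)·6 = 9; PS = (22·6 − 19·6 − ½·0.5·6²) = 9; TS = 18.
CS = ½·(25 − 23)·4 = 4; PS = (23·4 − 19·4 − ½·0.5·4²) = 12; TS = 16.
DWL = 18 − 16 = 2.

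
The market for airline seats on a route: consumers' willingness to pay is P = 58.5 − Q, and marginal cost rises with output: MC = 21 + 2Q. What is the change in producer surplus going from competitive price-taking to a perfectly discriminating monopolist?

Under competition P = MC: 58.5 − Q = 21 + 2Q ⇒ Q = 12.5, P = 46.
PS = P·Q − VC(Q) = 46·12.5 − (21·12.5 + ½·2·12.5²) = 156.25.
Under first-degree price discrimination the firm charges each unit its demand price and produces up to where P = MC, i.e. Q = 12.5. Consumer surplus is zero; producer surplus equals total surplus.
PS = ½·(58.5 − 21)·12.5 = 234.375.
Change in producer surplus: 234.375 − 156.25 = 78.125.

Producer surplus rises by 78.125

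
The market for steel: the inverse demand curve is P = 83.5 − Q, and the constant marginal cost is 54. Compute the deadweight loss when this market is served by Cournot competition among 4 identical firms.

Perfect competition: P = MC = 54, so 83.5 − Q = 54 and Q = 29.5.
Cournot with 4 identical firms: the symmetric best-response condition is 83.5 − 5q = 54. Each firm produces q = 5.9, total output Q = 23.6, price P = 59.9.
DWL is the triangle between Q = 23.6 and Q = 29.5: ½·(29.5 − 23.6)·(59.9 − 54) = 17.405.

DWL = 17.405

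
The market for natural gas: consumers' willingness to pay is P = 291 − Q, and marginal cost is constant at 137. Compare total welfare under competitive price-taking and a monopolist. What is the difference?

Perfect competition: P = MC = 137, so 291 − Q = 137 and Q = 154.
CS = ½·(291 − 137)·154 = 11858; PS = (137 − 137)·154 = 0; TS = 11858.
Monopoly sets MR = MC: 291 − 2Q = 137 ⇒ Q = 77, P = 291 − 77 = 214.
CS = ½·(291 − 214)·77 = 2964.5; PS = (214 − 137)·77 = 5929; TS = 8893.5.
Change in total welfare: 8893.5 − 11858 = −2964.5.

TS falls by 2964.5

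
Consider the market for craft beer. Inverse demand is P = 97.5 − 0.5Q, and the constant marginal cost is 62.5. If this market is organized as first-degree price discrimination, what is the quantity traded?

Q = 70

Under first-degree price discrimination the firm charges each unit its demand price and produces up to where P = MC, i.e. Q = 70. Consumer surplus is zero; producer surplus equals total surplus.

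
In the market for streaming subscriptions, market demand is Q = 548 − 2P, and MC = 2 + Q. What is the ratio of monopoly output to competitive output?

Q_m/Q_c = 0.75

Inverting demand: P = 274 − 0.5Q.
Monopoly sets MR = MC: 274 − Q = 2 + Q ⇒ Q = 136, P = 274 − 0.5·136 = 206.
Under competition P = MC: 274 − 0.5Q = 2 + Q ⇒ Q = 544/3, P = 550/3.
Ratio Q_m/Q_c = 136/(544/3) = 0.75.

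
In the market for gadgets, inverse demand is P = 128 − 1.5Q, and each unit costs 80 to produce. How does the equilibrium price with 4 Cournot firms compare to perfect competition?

Cournot: P = 89.6; Competition: P = 80

With 4 symmetric Cournot firms, each firm's FOC gives 128 − 7.5q = 80, so q = 6.4, Q = 4·6.4 = 25.6, and P = 89.6.
Perfect competition: P = MC = 80, so 128 − 1.5Q = 80 and Q = 32.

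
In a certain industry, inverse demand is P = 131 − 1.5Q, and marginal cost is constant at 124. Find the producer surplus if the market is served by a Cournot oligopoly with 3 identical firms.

PS = 6.125

Cournot with 3 identical firms: the symmetric best-response condition is 131 − 6q = 124. Each firm produces q = 7/6, total output Q = 3.5, price P = 125.75.
PS = (125.75 − 124)·3.5 = 6.125.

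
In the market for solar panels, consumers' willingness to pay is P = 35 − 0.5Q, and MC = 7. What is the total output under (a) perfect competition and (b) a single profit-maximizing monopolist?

Competition: Q = 56; Monopoly: Q = 28

Under competition P = MC = 7, so Q = (35 − 7)/0.5 = 56.
A monopolist chooses Q where MR = MC. MR = 35 − Q; setting this equal to 7 gives Q = 28 and P = 21.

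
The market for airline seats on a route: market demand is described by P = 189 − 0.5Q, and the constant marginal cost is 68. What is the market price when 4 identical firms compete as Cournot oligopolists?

P = 92.2

With 4 symmetric Cournot firms, each firm's FOC gives 189 − 2.5q = 68, so q = 48.4, Q = 4·48.4 = 193.6, and P = 92.2.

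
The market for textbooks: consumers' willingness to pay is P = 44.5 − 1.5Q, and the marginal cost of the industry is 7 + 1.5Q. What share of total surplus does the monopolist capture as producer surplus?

PS/TS = 0.75

The monopolist equates marginal revenue to marginal cost: 44.5 − 3Q = 7 + 1.5Q, so Q = 25/3. From demand, P = 32.
CS = ½·(44.5 − 32)·25/3 = 625/12.
PS = P·Q − VC(Q) = 32·25/3 − (7·25/3 + ½·1.5·(25/3)²) = 156.25.
Share captured = PS/TS = 156.25/(625/3) = 0.75.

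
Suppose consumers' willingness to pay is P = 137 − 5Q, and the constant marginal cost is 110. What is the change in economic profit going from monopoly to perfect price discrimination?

π rises by 36.45

The monopolist equates marginal revenue to marginal cost: 137 − 10Q = 110, so Q = 2.7. From demand, P = 123.5.
Profit = (123.5 − 110)·2.7 = 36.45.
Under first-degree price discrimination the firm charges each unit its demand price and produces up to where P = MC, i.e. Q = 5.4. Consumer surplus is zero; producer surplus equals total surplus.
PS equals the full surplus area, 72.9. Profit = 72.9 = 72.9.
Change in economic profit: 72.9 − 36.45 = 36.45.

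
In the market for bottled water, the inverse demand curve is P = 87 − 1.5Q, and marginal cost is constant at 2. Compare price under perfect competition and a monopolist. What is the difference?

Perfect competition: P = MC = 2, so 87 − 1.5Q = 2 and Q = 170/3.
The monopolist equates marginal revenue to marginal cost: 87 − 3Q = 2, so Q = 85/3. From demand, P = 44.5.
Change in price: 44.5 − 2 = 42.5.

P rises by 42.5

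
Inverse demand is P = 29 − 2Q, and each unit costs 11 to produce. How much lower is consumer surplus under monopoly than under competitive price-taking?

Consumer surplus falls by 60.75

Competitive firms price at marginal cost: P = 11, giving Q = 9.
CS = ½·(29 − 11)·9 = 81.
The monopolist equates marginal revenue to marginal cost: 29 − 4Q = 11, so Q = 4.5. From demand, P = 20.
CS = ½·(29 − 20)·4.5 = 20.25.
Change in consumer surplus: 20.25 − 81 = −60.75.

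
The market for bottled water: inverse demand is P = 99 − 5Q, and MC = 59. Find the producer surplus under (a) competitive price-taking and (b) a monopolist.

Competitive firms price at marginal cost: P = 59, giving Q = 8.
PS = (59 − 59)·8 = 0.
Monopoly sets MR = MC: 99 − 10Q = 59 ⇒ Q = 4, P = 99 − 5·4 = 79.
PS = (79 − 59)·4 = 80.

Competition: PS = 0; Monopoly: PS = 80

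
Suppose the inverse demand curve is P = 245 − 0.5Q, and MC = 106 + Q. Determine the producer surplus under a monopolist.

A monopolist chooses Q where MR = MC. MR = 245 − Q; setting this equal to 106 + Q gives Q = 69.5 and P = 210.25.
PS = P·Q − VC(Q) = 210.25·69.5 − (106·69.5 + ½·1·69.5²) = 4830.25.

PS = 4830.25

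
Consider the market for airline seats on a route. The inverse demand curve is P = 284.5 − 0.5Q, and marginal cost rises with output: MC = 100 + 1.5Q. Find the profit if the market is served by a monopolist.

Profit = 6808.05

Monopoly sets MR = MC: 284.5 − Q = 100 + 1.5Q ⇒ Q = 73.8, P = 284.5 − 0.5·73.8 = 247.6.
Profit = 247.6·73.8 − (100·73.8 + ½·1.5·73.8²) = 6808.05.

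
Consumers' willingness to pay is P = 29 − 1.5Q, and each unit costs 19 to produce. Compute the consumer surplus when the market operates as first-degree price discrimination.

CS = 0

With perfect price discrimination, output is the efficient level Q = 20/3 (where demand meets MC), but every buyer pays their willingness to pay: CS = 0 and PS = total surplus.
CS = 0.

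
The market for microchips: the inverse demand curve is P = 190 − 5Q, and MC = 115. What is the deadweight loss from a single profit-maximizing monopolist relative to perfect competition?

DWL = 140.625

Competitive firms price at marginal cost: P = 115, giving Q = 15.
A monopolist chooses Q where MR = MC. MR = 190 − 10Q; setting this equal to 115 gives Q = 7.5 and P = 152.5.
DWL is the triangle between Q = 7.5 and Q = 15: ½·(15 − 7.5)·(152.5 − 115) = 140.625.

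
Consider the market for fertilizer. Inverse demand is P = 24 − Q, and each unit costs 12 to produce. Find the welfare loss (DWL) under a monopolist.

Perfect competition: P = MC = 12, so 24 − Q = 12 and Q = 12.
Monopoly sets MR = MC: 24 − 2Q = 12 ⇒ Q = 6, P = 24 − 6 = 18.
DWL is the triangle between Q = 6 and Q = 12: ½·(12 − 6)·(18 − 12) = 18.

DWL = 18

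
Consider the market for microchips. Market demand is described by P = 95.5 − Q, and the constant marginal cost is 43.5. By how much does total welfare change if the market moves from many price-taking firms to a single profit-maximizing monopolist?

Under competition P = MC = 43.5, so Q = (95.5 − 43.5)/1 = 52.
CS = ½·(95.5 − 43.5)·52 = 1352; PS = (43.5 − 43.5)·52 = 0; TS = 1352.
Monopoly sets MR = MC: 95.5 − 2Q = 43.5 ⇒ Q = 26, P = 95.5 − 26 = 69.5.
CS = ½·(95.5 − 69.5)·26 = 338; PS = (69.5 − 43.5)·26 = 676; TS = 1014.
Change in total welfare: 1014 − 1352 = −338.

Total welfare falls by 338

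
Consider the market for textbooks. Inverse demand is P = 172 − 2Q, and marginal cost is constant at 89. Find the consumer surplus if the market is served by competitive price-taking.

CS = 1722.25

Under competition P = MC = 89, so Q = (172 − 89)/2 = 41.5.
CS = ½·(172 − 89)·41.5 = 1722.25.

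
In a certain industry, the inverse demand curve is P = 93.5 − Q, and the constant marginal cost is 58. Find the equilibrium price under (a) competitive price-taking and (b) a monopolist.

Competitive firms price at marginal cost: P = 58, giving Q = 35.5.
Monopoly sets MR = MC: 93.5 − 2Q = 58 ⇒ Q = 17.75, P = 93.5 − 17.75 = 75.75.

Competition: P = 58; Monopoly: P = 75.75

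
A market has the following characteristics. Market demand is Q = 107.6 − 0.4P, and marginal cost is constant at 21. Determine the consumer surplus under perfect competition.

Inverting demand: P = 269 − 2.5Q.
Competitive firms price at marginal cost: P = 21, giving Q = 99.2.
CS = ½·(269 − 21)·99.2 = 12300.8.

CS = 12300.8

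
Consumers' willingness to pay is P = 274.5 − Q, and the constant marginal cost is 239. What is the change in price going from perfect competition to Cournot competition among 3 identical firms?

Price rises by 8.875

Perfect competition: P = MC = 239, so 274.5 − Q = 239 and Q = 35.5.
Cournot with 3 identical firms: the symmetric best-response condition is 274.5 − 4q = 239. Each firm produces q = 8.875, total output Q = 26.625, price P = 247.875.
Change in price: 247.875 − 239 = 8.875.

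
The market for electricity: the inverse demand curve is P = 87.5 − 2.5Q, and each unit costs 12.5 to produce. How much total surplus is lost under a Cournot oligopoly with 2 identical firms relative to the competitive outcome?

Competitive firms price at marginal cost: P = 12.5, giving Q = 30.
In a 2-firm Cournot equilibrium, symmetry and the first-order condition give q = (87.5 − 12.5)/(7.5) = 10. So Q = 20 and P = 37.5.
DWL is the triangle between Q = 20 and Q = 30: ½·(30 − 20)·(37.5 − 12.5) = 125.

DWL = 125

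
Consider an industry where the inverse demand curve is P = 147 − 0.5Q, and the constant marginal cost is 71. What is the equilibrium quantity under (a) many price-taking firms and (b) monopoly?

Competition: Q = 152; Monopoly: Q = 76

Perfect competition: P = MC = 71, so 147 − 0.5Q = 71 and Q = 152.
The monopolist equates marginal revenue to marginal cost: 147 − Q = 71, so Q = 76. From demand, P = 109.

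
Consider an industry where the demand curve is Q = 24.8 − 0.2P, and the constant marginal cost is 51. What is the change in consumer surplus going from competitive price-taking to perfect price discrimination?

Consumer surplus falls by 532.9

Inverting demand: P = 124 − 5Q.
Perfect competition: P = MC = 51, so 124 − 5Q = 51 and Q = 14.6.
CS = ½·(124 − 51)·14.6 = 532.9.
With perfect price discrimination, output is the efficient level Q = 14.6 (where demand meets MC), but every buyer pays their willingness to pay: CS = 0 and PS = total surplus.
CS = 0.
Change in consumer surplus: 0 − 532.9 = −532.9.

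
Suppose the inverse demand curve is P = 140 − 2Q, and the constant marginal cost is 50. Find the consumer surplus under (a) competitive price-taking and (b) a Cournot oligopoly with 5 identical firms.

Competition: CS = 2025; Cournot: CS = 1406.25

Competitive firms price at marginal cost: P = 50, giving Q = 45.
CS = ½·(140 − 50)·45 = 2025.
With 5 symmetric Cournot firms, each firm's FOC gives 140 − 12q = 50, so q = 7.5, Q = 5·7.5 = 37.5, and P = 65.
CS = ½·(140 − 65)·37.5 = 1406.25.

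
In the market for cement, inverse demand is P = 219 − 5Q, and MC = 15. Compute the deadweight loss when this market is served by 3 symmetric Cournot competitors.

DWL = 260.1

Competitive firms price at marginal cost: P = 15, giving Q = 40.8.
In a 3-firm Cournot equilibrium, symmetry and the first-order condition give q = (219 − 15)/(20) = 10.2. So Q = 30.6 and P = 66.
DWL is the triangle between Q = 30.6 and Q = 40.8: ½·(40.8 − 30.6)·(66 − 15) = 260.1.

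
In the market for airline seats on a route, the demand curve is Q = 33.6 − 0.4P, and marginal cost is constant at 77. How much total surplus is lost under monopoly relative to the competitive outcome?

Inverting demand: P = 84 − 2.5Q.
Perfect competition: P = MC = 77, so 84 − 2.5Q = 77 and Q = 2.8.
Monopoly sets MR = MC: 84 − 5Q = 77 ⇒ Q = 1.4, P = 84 − 2.5·1.4 = 80.5.
DWL is the triangle between Q = 1.4 and Q = 2.8: ½·(2.8 − 1.4)·(80.5 − 77) = 2.45.

DWL = 2.45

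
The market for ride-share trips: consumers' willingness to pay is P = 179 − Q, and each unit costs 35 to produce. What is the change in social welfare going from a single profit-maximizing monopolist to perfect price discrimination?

TS rises by 2592

Monopoly sets MR = MC: 179 − 2Q = 35 ⇒ Q = 72, P = 179 − 72 = 107.
CS = ½·(179 − 107)·72 = 2592; PS = (107 − 35)·72 = 5184; TS = 7776.
With perfect price discrimination, output is the efficient level Q = 144 (where demand meets MC), but every buyer pays their willingness to pay: CS = 0 and PS = total surplus.
TS = 10368 (equal to competitive TS).
Change in social welfare: 10368 − 7776 = 2592.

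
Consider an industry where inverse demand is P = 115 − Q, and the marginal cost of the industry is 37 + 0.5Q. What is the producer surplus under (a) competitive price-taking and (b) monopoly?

Competitive equilibrium sets price equal to marginal cost: 115 − Q = 37 + 0.5Q, so Q = 52 and P = 63.
PS = P·Q − VC(Q) = 63·52 − (37·52 + ½·0.5·52²) = 676.
Monopoly sets MR = MC: 115 − 2Q = 37 + 0.5Q ⇒ Q = 31.2, P = 115 − 31.2 = 83.8.
PS = P·Q − VC(Q) = 83.8·31.2 − (37·31.2 + ½·0.5·31.2²) = 1216.8.

Competition: PS = 676; Monopoly: PS = 1216.8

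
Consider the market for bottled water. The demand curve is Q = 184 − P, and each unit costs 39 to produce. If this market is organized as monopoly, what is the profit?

Profit = 5256.25

Inverting demand: P = 184 − Q.
A monopolist chooses Q where MR = MC. MR = 184 − 2Q; setting this equal to 39 gives Q = 72.5 and P = 111.5.
Profit = (111.5 − 39)·72.5 = 5256.25.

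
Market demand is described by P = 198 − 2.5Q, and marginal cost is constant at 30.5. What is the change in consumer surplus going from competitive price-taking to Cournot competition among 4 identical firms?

Perfect competition: P = MC = 30.5, so 198 − 2.5Q = 30.5 and Q = 67.
CS = ½·(198 − 30.5)·67 = 5611.25.
In a 4-firm Cournot equilibrium, symmetry and the first-order condition give q = (198 − 30.5)/(12.5) = 13.4. So Q = 53.6 and P = 64.
CS = ½·(198 − 64)·53.6 = 3591.2.
Change in consumer surplus: 3591.2 − 5611.25 = −2020.05.

CS falls by 2020.05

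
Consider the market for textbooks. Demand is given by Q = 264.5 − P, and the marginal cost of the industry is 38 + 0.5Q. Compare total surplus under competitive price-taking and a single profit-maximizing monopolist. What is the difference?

Inverting demand: P = 264.5 − Q.
Under competition P = MC: 264.5 − Q = 38 + 0.5Q ⇒ Q = 151, P = 113.5.
CS = ½·(264.5 − 113.5)·151 = 11400.5; PS = (113.5·151 − 38·151 − ½·0.5·151²) = 5700.25; TS = 17100.75.
A monopolist chooses Q where MR = MC. MR = 264.5 − 2Q; setting this equal to 38 + 0.5Q gives Q = 90.6 and P = 173.9.
CS = ½·(264.5 − 173.9)·90.6 = 4104.18; PS = (173.9·90.6 − 38·90.6 − ½·0.5·90.6²) = 10260.45; TS = 14364.63.
Change in total surplus: 14364.63 − 17100.75 = −2736.12.

TS falls by 2736.12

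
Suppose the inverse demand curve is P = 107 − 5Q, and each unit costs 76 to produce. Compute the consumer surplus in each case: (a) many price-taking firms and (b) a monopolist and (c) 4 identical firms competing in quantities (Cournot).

Competition: CS = 96.1; Monopoly: CS = 24.025; Cournot: CS = 61.504

Perfect competition: P = MC = 76, so 107 − 5Q = 76 and Q = 6.2.
CS = ½·(107 − 76)·6.2 = 96.1.
The monopolist equates marginal revenue to marginal cost: 107 − 10Q = 76, so Q = 3.1. From demand, P = 91.5.
CS = ½·(107 − 91.5)·3.1 = 24.025.
Cournot with 4 identical firms: the symmetric best-response condition is 107 − 25q = 76. Each firm produces q = 1.24, total output Q = 4.96, price P = 82.2.
CS = ½·(107 − 82.2)·4.96 = 61.504.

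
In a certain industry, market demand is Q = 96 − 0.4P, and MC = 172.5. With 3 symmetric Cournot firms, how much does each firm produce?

q_i = 6.75

Inverting demand: P = 240 − 2.5Q.
In a 3-firm Cournot equilibrium, symmetry and the first-order condition give q = (240 − 172.5)/(10) = 6.75. So Q = 20.25 and P = 189.375.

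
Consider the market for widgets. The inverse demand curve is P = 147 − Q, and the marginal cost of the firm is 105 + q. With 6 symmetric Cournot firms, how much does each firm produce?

q_i = 5.25

With 6 symmetric Cournot firms, each firm's FOC gives 147 − 7q = 105 + q, so q = 5.25, Q = 6·5.25 = 31.5, and P = 115.5.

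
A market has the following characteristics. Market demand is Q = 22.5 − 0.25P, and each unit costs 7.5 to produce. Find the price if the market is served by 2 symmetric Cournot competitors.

Inverting demand: P = 90 − 4Q.
In a 2-firm Cournot equilibrium, symmetry and the first-order condition give q = (90 − 7.5)/(12) = 6.875. So Q = 13.75 and P = 35.

P = 35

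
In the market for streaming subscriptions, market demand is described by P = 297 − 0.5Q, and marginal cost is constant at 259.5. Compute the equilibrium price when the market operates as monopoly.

P = 278.25

The monopolist equates marginal revenue to marginal cost: 297 − Q = 259.5, so Q = 37.5. From demand, P = 278.25.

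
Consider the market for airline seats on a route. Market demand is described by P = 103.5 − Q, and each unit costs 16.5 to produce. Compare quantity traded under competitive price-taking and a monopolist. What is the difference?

Under competition P = MC = 16.5, so Q = (103.5 − 16.5)/1 = 87.
Monopoly sets MR = MC: 103.5 − 2Q = 16.5 ⇒ Q = 43.5, P = 103.5 − 43.5 = 60.
Change in quantity traded: 43.5 − 87 = −43.5.

Quantity traded falls by 43.5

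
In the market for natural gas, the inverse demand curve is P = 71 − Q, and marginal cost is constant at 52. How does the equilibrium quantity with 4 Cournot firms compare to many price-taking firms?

With 4 symmetric Cournot firms, each firm's FOC gives 71 − 5q = 52, so q = 3.8, Q = 4·3.8 = 15.2, and P = 55.8.
Competitive firms price at marginal cost: P = 52, giving Q = 19.

Cournot: Q = 15.2; Competition: Q = 19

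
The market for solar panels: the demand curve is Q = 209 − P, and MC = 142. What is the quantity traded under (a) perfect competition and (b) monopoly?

Inverting demand: P = 209 − Q.
Perfect competition: P = MC = 142, so 209 − Q = 142 and Q = 67.
A monopolist chooses Q where MR = MC. MR = 209 − 2Q; setting this equal to 142 gives Q = 33.5 and P = 175.5.

Competition: Q = 67; Monopoly: Q = 33.5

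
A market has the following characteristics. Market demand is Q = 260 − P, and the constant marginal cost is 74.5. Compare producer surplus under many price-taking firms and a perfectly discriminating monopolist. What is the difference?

Inverting demand: P = 260 − Q.
Competitive firms price at marginal cost: P = 74.5, giving Q = 185.5.
PS = (74.5 − 74.5)·185.5 = 0.
A perfectly discriminating monopolist sells every unit with P(Q) ≥ MC(Q), so output equals the competitive quantity Q = 185.5. Each buyer pays their reservation price, so CS = 0 and the firm captures all surplus.
PS = ½·(260 − 74.5)·185.5 = 17205.125.
Change in producer surplus: 17205.125 − 0 = 17205.125.

PS rises by 17205.125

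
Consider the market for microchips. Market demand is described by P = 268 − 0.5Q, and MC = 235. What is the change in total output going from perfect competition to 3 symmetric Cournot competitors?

Total output falls by 16.5

Under competition P = MC = 235, so Q = (268 − 235)/0.5 = 66.
In a 3-firm Cournot equilibrium, symmetry and the first-order condition give q = (268 − 235)/(2) = 16.5. So Q = 49.5 and P = 243.25.
Change in total output: 49.5 − 66 = −16.5.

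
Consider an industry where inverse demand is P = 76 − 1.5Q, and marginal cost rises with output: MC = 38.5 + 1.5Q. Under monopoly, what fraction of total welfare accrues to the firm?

The monopolist equates marginal revenue to marginal cost: 76 − 3Q = 38.5 + 1.5Q, so Q = 25/3. From demand, P = 63.5.
CS = ½·(76 − 63.5)·25/3 = 625/12.
PS = P·Q − VC(Q) = 63.5·25/3 − (38.5·25/3 + ½·1.5·(25/3)²) = 156.25.
Share captured = PS/TS = 156.25/(625/3) = 0.75.

PS/TS = 0.75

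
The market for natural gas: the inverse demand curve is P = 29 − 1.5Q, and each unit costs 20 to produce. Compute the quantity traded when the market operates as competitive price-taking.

Under competition P = MC = 20, so Q = (29 − 20)/1.5 = 6.

Q = 6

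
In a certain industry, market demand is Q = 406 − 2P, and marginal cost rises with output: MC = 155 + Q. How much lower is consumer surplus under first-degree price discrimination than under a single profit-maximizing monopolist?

Inverting demand: P = 203 − 0.5Q.
The monopolist equates marginal revenue to marginal cost: 203 − Q = 155 + Q, so Q = 24. From demand, P = 191.
CS = ½·(203 − 191)·24 = 144.
A perfectly discriminating monopolist sells every unit with P(Q) ≥ MC(Q), so output equals the competitive quantity Q = 32. Each buyer pays their reservation price, so CS = 0 and the firm captures all surplus.
CS = 0.
Change in consumer surplus: 0 − 144 = −144.

CS falls by 144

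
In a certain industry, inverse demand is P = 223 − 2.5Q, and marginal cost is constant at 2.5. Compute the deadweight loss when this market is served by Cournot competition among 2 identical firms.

Perfect competition: P = MC = 2.5, so 223 − 2.5Q = 2.5 and Q = 88.2.
In a 2-firm Cournot equilibrium, symmetry and the first-order condition give q = (223 − 2.5)/(7.5) = 29.4. So Q = 58.8 and P = 76.
DWL is the triangle between Q = 58.8 and Q = 88.2: ½·(88.2 − 58.8)·(76 − 2.5) = 1080.45.

DWL = 1080.45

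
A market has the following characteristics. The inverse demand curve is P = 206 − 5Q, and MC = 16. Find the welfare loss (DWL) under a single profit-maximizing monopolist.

Perfect competition: P = MC = 16, so 206 − 5Q = 16 and Q = 38.
The monopolist equates marginal revenue to marginal cost: 206 − 10Q = 16, so Q = 19. From demand, P = 111.
DWL is the triangle between Q = 19 and Q = 38: ½·(38 − 19)·(111 − 16) = 902.5.

DWL = 902.5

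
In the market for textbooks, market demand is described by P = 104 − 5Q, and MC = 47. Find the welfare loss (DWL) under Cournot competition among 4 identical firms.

Under competition P = MC = 47, so Q = (104 − 47)/5 = 11.4.
Cournot with 4 identical firms: the symmetric best-response condition is 104 − 25q = 47. Each firm produces q = 2.28, total output Q = 9.12, price P = 58.4.
DWL is the triangle between Q = 9.12 and Q = 11.4: ½·(11.4 − 9.12)·(58.4 − 47) = 12.996.

DWL = 12.996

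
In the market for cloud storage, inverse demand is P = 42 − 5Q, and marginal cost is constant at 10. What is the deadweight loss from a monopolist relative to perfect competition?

Competitive firms price at marginal cost: P = 10, giving Q = 6.4.
The monopolist equates marginal revenue to marginal cost: 42 − 10Q = 10, so Q = 3.2. From demand, P = 26.
DWL is the triangle between Q = 3.2 and Q = 6.4: ½·(6.4 − 3.2)·(26 − 10) = 25.6.

DWL = 25.6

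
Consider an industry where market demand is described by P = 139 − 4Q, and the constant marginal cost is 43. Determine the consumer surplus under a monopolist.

A monopolist chooses Q where MR = MC. MR = 139 − 8Q; setting this equal to 43 gives Q = 12 and P = 91.
CS = ½·(139 − 91)·12 = 288.

CS = 288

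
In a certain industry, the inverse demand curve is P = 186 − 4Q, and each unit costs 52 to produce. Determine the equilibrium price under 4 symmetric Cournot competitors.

P = 78.8

Cournot with 4 identical firms: the symmetric best-response condition is 186 − 20q = 52. Each firm produces q = 6.7, total output Q = 26.8, price P = 78.8.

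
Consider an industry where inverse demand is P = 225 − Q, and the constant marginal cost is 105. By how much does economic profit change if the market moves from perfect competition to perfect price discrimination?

Economic profit rises by 7200

Perfect competition: P = MC = 105, so 225 − Q = 105 and Q = 120.
Profit = (105 − 105)·120 = 0.
A perfectly discriminating monopolist sells every unit with P(Q) ≥ MC(Q), so output equals the competitive quantity Q = 120. Each buyer pays their reservation price, so CS = 0 and the firm captures all surplus.
PS equals the full surplus area, 7200. Profit = 7200 = 7200.
Change in economic profit: 7200 − 0 = 7200.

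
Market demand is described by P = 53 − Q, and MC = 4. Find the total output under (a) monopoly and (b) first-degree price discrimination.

Monopoly: Q = 24.5; Perfect PD: Q = 49

Monopoly sets MR = MC: 53 − 2Q = 4 ⇒ Q = 24.5, P = 53 − 24.5 = 28.5.
A perfectly discriminating monopolist sells every unit with P(Q) ≥ MC(Q), so output equals the competitive quantity Q = 49. Each buyer pays their reservation price, so CS = 0 and the firm captures all surplus.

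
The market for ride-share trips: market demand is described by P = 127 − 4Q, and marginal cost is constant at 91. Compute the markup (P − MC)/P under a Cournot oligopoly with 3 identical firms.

Lerner index = 0.09

Cournot with 3 identical firms: the symmetric best-response condition is 127 − 16q = 91. Each firm produces q = 2.25, total output Q = 6.75, price P = 100.
Lerner index = (P − MC)/P = (100 − 91)/100 = 0.09.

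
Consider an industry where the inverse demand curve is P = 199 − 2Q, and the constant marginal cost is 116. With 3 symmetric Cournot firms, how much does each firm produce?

q_i = 10.375

In a 3-firm Cournot equilibrium, symmetry and the first-order condition give q = (199 − 116)/(8) = 10.375. So Q = 31.125 and P = 136.75.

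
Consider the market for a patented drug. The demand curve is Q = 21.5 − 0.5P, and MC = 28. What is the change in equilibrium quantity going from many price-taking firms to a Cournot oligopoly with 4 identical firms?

Inverting demand: P = 43 − 2Q.
Competitive firms price at marginal cost: P = 28, giving Q = 7.5.
With 4 symmetric Cournot firms, each firm's FOC gives 43 − 10q = 28, so q = 1.5, Q = 4·1.5 = 6, and P = 31.
Change in equilibrium quantity: 6 − 7.5 = −1.5.

Q falls by 1.5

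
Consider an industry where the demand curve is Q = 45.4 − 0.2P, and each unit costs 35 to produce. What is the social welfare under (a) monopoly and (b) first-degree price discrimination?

Inverting demand: P = 227 − 5Q.
A monopolist chooses Q where MR = MC. MR = 227 − 10Q; setting this equal to 35 gives Q = 19.2 and P = 131.
CS = ½·(227 − 131)·19.2 = 921.6; PS = (131 − 35)·19.2 = 1843.2; TS = 2764.8.
A perfectly discriminating monopolist sells every unit with P(Q) ≥ MC(Q), so output equals the competitive quantity Q = 38.4. Each buyer pays their reservation price, so CS = 0 and the firm captures all surplus.
TS = 3686.4 (equal to competitive TS).

Monopoly: TS = 2764.8; Perfect PD: TS = 3686.4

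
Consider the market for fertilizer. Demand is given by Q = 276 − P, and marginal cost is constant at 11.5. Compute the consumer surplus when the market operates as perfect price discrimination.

Inverting demand: P = 276 − Q.
Under first-degree price discrimination the firm charges each unit its demand price and produces up to where P = MC, i.e. Q = 264.5. Consumer surplus is zero; producer surplus equals total surplus.
CS = 0.

CS = 0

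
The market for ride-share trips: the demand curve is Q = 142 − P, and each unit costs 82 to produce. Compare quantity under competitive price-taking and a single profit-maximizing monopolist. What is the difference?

Quantity falls by 30

Inverting demand: P = 142 − Q.
Under competition P = MC = 82, so Q = (142 − 82)/1 = 60.
Monopoly sets MR = MC: 142 − 2Q = 82 ⇒ Q = 30, P = 142 − 30 = 112.
Change in quantity: 30 − 60 = −30.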